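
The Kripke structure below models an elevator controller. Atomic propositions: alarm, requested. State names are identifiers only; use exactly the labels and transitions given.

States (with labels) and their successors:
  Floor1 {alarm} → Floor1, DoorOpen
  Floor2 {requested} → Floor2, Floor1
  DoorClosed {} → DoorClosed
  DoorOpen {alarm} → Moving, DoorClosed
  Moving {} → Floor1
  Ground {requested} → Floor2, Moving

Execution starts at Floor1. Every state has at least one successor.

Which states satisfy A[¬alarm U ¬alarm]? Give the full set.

States satisfying ¬alarm: {Floor2, DoorClosed, Moving, Ground}.
States satisfying A[¬alarm U ¬alarm]: {Floor2, DoorClosed, Moving, Ground}.

{Floor2, DoorClosed, Moving, Ground}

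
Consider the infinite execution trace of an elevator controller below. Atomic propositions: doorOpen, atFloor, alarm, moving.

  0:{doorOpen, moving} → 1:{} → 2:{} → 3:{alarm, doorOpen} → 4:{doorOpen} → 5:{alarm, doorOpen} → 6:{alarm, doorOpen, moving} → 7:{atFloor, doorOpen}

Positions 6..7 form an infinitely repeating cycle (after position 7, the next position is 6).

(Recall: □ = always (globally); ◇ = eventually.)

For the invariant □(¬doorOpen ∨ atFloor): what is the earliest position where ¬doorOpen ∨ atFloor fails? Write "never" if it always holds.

0

At position 0 the labels are {doorOpen, moving}, so ¬doorOpen ∨ atFloor is false there. This is the first violation.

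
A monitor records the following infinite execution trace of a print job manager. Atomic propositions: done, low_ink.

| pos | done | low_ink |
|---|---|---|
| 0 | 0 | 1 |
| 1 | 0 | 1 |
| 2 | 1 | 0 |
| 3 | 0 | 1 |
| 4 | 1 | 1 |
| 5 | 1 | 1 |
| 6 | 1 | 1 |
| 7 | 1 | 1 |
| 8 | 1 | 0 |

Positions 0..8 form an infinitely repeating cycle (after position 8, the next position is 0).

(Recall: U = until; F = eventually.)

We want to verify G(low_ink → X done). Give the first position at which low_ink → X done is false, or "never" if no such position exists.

At position 0 the labels are {low_ink} and the next position 1 has {low_ink}, so low_ink → X done is false there. This is the first violation.

0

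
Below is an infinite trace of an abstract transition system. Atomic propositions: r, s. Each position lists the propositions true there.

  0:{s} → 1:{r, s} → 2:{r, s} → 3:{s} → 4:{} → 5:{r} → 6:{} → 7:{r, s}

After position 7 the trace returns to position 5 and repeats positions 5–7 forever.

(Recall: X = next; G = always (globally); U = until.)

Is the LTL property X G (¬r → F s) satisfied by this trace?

Holds

The position after 0 is 1; G (¬r → F s) is true there.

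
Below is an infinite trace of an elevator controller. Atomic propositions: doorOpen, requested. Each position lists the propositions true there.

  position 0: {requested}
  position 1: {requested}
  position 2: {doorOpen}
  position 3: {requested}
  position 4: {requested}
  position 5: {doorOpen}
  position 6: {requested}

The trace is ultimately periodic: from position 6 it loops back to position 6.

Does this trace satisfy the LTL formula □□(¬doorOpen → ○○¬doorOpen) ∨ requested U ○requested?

Holds

□(¬doorOpen → ○○¬doorOpen) must hold at every position from 0 onward. It fails at position 0, so □□(¬doorOpen → ○○¬doorOpen) is false.
Walking from position 0: ○requested first holds at position 0, and requested holds at every earlier position along the way, so requested U ○requested holds.
At position 0: □□(¬doorOpen → ○○¬doorOpen) is false; requested U ○requested is true; so □□(¬doorOpen → ○○¬doorOpen) ∨ requested U ○requested is true.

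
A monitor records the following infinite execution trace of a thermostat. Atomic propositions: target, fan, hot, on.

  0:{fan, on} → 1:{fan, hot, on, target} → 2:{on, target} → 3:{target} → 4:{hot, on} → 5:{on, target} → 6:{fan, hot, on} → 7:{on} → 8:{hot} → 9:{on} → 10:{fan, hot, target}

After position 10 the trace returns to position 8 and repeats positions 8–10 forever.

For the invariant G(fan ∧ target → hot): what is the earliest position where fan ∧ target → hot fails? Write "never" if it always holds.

never

fan ∧ target → hot holds at every position 0..10, and those are all the positions the trace ever visits, so the invariant G(fan ∧ target → hot) is never violated.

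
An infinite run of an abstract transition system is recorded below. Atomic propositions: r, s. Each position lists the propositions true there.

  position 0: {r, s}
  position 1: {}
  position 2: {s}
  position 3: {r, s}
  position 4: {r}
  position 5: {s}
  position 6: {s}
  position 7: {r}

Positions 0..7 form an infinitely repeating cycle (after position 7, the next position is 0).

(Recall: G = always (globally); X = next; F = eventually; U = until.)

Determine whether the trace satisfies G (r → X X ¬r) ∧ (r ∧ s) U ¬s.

Holds

r → X X ¬r holds at every position 0..7, and those are all positions ever visited, so G (r → X X ¬r) holds.
Positions where r holds: 0, 3, 4, 7.
Check X X ¬r at each: 0→ok, 3→ok, 4→ok, 7→ok.
Walking from position 0: ¬s first holds at position 1, and r ∧ s holds at every earlier position along the way, so (r ∧ s) U ¬s holds.
At position 0: G (r → X X ¬r) is true; (r ∧ s) U ¬s is true; so G (r → X X ¬r) ∧ (r ∧ s) U ¬s is true.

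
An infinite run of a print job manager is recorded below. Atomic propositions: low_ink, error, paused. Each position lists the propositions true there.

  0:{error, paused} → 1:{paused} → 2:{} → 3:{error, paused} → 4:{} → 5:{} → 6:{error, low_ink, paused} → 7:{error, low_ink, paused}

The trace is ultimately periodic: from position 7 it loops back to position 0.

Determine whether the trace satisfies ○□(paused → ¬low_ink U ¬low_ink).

The position after 0 is 1; □(paused → ¬low_ink U ¬low_ink) is false there.

No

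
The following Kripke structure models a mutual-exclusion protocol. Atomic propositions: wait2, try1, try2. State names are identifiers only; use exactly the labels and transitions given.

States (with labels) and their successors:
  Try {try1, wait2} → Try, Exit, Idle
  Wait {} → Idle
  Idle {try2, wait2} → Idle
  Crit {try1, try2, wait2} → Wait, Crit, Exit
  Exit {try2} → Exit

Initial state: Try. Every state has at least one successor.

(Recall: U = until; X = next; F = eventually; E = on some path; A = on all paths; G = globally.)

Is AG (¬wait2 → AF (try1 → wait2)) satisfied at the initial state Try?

Satisfied

States satisfying ¬wait2 → AF (try1 → wait2): {Try, Wait, Idle, Crit, Exit}.
States satisfying AG (¬wait2 → AF (try1 → wait2)): {Try, Wait, Idle, Crit, Exit}.
Every state reachable from Try satisfies ¬wait2 → AF (try1 → wait2).
Try ∈ Sat(AG (¬wait2 → AF (try1 → wait2))).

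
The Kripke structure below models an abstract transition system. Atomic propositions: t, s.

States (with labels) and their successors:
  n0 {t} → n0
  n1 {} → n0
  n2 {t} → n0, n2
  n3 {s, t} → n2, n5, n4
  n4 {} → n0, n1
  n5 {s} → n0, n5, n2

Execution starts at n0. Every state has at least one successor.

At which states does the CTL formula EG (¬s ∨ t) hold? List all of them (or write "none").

States satisfying ¬s ∨ t: {n0, n1, n2, n3, n4}.
States satisfying EG (¬s ∨ t): {n0, n1, n2, n3, n4}.

{n0, n1, n2, n3, n4}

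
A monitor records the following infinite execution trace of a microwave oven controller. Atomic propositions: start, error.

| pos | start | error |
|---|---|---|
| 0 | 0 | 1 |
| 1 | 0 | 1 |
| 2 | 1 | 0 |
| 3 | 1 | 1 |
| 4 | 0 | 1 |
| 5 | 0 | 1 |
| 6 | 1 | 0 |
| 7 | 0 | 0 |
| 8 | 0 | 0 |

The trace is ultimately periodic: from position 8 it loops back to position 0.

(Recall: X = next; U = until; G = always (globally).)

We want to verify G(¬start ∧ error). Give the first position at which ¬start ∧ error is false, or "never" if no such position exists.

Check ¬start ∧ error at each position in order: 0 ✓, 1 ✓.
At position 2 the labels are {start}, so ¬start ∧ error is false there. This is the first violation.

2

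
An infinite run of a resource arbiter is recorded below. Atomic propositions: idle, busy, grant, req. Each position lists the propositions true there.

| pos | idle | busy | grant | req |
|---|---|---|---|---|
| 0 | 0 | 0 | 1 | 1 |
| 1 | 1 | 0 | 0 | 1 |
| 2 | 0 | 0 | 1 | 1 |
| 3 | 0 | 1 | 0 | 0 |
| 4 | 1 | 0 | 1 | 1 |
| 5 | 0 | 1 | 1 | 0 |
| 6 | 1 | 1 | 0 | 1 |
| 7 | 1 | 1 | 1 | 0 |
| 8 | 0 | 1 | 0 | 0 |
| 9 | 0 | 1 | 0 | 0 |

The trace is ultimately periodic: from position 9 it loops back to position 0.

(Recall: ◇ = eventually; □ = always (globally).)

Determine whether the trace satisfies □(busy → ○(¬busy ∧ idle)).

busy → ○(¬busy ∧ idle) must hold at every position from 0 onward. It fails at position 5, so □(busy → ○(¬busy ∧ idle)) is false.
Positions where busy holds: 3, 5, 6, 7, 8, 9.
Check ○(¬busy ∧ idle) at each: 3→ok, 5→fails, 6→fails, 7→fails, 8→fails, 9→fails.

Violated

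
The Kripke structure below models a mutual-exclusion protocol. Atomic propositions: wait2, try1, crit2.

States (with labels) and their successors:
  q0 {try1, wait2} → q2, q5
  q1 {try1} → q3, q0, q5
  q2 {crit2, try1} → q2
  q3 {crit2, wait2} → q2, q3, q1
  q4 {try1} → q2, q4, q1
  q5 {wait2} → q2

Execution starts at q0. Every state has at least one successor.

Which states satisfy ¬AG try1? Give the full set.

States satisfying try1: {q0, q1, q2, q4}.
States satisfying AG try1: {q2}.
States satisfying ¬AG try1: {q0, q1, q3, q4, q5}.

{q0, q1, q3, q4, q5}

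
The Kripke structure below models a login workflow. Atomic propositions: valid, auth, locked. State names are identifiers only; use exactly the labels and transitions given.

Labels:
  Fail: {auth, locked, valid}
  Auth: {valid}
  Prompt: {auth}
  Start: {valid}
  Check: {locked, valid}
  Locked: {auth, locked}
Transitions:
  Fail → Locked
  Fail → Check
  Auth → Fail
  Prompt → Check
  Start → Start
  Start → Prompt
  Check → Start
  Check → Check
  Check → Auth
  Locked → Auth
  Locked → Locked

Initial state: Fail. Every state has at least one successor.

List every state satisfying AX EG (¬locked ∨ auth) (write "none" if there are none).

States satisfying EG (¬locked ∨ auth): {Fail, Auth, Start, Locked}.
States satisfying AX EG (¬locked ∨ auth): {Auth, Locked}.

{Auth, Locked}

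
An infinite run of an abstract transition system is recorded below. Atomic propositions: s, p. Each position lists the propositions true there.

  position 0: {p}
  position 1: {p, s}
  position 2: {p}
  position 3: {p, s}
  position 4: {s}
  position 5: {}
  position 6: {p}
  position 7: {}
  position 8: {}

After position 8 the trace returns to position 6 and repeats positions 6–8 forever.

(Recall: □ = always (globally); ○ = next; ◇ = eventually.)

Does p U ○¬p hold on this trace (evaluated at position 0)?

Walking from position 0: ○¬p first holds at position 3, and p holds at every earlier position along the way, so p U ○¬p holds.

Yes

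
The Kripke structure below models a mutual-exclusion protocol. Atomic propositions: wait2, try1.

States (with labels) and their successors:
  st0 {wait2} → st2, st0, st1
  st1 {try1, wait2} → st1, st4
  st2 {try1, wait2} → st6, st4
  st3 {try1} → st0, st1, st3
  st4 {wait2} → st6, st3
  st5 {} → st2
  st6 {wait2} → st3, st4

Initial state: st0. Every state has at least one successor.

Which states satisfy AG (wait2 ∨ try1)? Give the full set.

States satisfying wait2 ∨ try1: {st0, st1, st2, st3, st4, st6}.
States satisfying AG (wait2 ∨ try1): {st0, st1, st2, st3, st4, st6}.

{st0, st1, st2, st3, st4, st6}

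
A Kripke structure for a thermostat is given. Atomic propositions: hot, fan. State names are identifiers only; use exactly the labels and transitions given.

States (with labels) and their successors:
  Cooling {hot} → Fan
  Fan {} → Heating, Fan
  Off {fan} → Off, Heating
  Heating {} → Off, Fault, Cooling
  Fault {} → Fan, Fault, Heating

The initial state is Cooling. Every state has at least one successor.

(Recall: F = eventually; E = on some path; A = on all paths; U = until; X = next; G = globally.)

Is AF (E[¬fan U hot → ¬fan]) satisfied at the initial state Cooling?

States satisfying E[¬fan U hot → ¬fan]: {Cooling, Fan, Off, Heating, Fault}.
States satisfying AF (E[¬fan U hot → ¬fan]): {Cooling, Fan, Off, Heating, Fault}.
Cooling ∈ Sat(AF (E[¬fan U hot → ¬fan])).

Holds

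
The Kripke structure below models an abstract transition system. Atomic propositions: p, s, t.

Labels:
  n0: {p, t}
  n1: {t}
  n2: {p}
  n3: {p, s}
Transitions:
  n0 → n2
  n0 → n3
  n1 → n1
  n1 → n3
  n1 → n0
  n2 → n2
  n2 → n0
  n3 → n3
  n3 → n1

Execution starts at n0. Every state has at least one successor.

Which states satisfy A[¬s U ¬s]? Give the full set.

{n0, n1, n2}

States satisfying ¬s: {n0, n1, n2}.
States satisfying A[¬s U ¬s]: {n0, n1, n2}.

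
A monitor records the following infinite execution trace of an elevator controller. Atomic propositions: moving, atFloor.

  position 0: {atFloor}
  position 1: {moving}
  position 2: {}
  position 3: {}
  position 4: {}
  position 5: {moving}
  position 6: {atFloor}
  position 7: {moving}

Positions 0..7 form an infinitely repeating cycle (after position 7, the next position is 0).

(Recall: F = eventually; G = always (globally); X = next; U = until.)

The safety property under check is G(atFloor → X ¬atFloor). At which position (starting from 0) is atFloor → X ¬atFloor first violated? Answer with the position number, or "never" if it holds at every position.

never

atFloor → X ¬atFloor holds at every position 0..7, and those are all the positions the trace ever visits, so the invariant G(atFloor → X ¬atFloor) is never violated.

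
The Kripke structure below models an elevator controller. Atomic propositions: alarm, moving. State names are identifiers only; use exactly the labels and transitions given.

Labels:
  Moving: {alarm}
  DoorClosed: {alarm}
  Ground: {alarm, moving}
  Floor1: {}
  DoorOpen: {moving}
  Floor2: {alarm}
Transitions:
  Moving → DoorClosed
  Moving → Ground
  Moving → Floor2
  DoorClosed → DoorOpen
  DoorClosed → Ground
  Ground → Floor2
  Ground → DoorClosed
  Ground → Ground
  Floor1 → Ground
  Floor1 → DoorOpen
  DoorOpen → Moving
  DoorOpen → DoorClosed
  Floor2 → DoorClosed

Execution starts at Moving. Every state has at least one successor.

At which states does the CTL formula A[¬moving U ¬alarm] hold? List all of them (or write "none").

States satisfying ¬moving: {Moving, DoorClosed, Floor1, Floor2}.
States satisfying ¬alarm: {Floor1, DoorOpen}.
States satisfying A[¬moving U ¬alarm]: {Floor1, DoorOpen}.

{Floor1, DoorOpen}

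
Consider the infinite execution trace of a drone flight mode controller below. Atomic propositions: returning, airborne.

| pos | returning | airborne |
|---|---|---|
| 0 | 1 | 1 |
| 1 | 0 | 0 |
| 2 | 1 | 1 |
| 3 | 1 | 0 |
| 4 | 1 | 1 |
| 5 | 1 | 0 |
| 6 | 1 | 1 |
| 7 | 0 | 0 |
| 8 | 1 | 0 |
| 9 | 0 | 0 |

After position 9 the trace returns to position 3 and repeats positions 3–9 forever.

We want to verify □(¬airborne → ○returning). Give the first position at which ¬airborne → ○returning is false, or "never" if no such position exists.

8

Check ¬airborne → ○returning at each position in order: 0 ✓, 1 ✓, 2 ✓, 3 ✓, 4 ✓, 5 ✓, 6 ✓, 7 ✓.
At position 8 the labels are {returning} and the next position 9 has {}, so ¬airborne → ○returning is false there. This is the first violation.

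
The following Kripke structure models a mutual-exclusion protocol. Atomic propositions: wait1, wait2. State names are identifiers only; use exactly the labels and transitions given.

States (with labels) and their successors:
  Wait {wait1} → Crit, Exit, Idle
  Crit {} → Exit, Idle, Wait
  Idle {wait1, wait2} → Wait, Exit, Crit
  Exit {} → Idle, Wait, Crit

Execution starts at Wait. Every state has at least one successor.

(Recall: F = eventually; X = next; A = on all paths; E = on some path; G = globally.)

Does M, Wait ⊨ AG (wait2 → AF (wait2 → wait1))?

Yes

States satisfying wait2 → AF (wait2 → wait1): {Wait, Crit, Idle, Exit}.
States satisfying AG (wait2 → AF (wait2 → wait1)): {Wait, Crit, Idle, Exit}.
Every state reachable from Wait satisfies wait2 → AF (wait2 → wait1).
Wait ∈ Sat(AG (wait2 → AF (wait2 → wait1))).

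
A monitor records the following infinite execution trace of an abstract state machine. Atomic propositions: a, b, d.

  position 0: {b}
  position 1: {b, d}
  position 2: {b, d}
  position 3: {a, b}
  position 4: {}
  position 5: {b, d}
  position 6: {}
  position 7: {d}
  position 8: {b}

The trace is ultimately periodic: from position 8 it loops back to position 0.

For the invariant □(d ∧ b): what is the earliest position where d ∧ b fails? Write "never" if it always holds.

0

At position 0 the labels are {b}, so d ∧ b is false there. This is the first violation.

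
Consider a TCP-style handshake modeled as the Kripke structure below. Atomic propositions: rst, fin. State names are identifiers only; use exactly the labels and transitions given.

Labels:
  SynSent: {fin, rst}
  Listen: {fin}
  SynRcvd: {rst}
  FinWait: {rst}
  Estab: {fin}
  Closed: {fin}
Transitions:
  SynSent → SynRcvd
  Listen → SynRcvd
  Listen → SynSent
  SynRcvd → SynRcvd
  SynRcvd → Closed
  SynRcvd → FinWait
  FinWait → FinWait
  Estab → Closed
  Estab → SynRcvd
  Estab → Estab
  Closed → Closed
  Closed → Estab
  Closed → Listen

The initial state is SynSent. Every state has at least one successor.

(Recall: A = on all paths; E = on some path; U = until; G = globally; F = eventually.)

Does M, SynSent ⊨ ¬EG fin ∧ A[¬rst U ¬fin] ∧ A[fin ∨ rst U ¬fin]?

Does not hold

States satisfying fin: {SynSent, Listen, Estab, Closed}.
States satisfying EG fin: {Estab, Closed}.
States satisfying ¬EG fin: {SynSent, Listen, SynRcvd, FinWait}.
States satisfying ¬rst: {Listen, Estab, Closed}.
States satisfying ¬fin: {SynRcvd, FinWait}.
States satisfying A[¬rst U ¬fin]: {SynRcvd, FinWait}.
States satisfying ¬EG fin ∧ A[¬rst U ¬fin]: {SynRcvd, FinWait}.
States satisfying fin ∨ rst: {SynSent, Listen, SynRcvd, FinWait, Estab, Closed}.
States satisfying A[fin ∨ rst U ¬fin]: {SynSent, Listen, SynRcvd, FinWait}.
States satisfying ¬EG fin ∧ A[¬rst U ¬fin] ∧ A[fin ∨ rst U ¬fin]: {SynRcvd, FinWait}.
SynSent ∉ Sat(¬EG fin ∧ A[¬rst U ¬fin] ∧ A[fin ∨ rst U ¬fin]).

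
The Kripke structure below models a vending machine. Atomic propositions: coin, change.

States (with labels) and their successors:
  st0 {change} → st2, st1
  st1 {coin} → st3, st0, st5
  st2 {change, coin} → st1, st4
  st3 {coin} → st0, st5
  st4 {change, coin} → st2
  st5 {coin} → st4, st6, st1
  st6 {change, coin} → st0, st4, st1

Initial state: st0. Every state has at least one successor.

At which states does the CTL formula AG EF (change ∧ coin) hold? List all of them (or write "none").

States satisfying EF (change ∧ coin): {st0, st1, st2, st3, st4, st5, st6}.
States satisfying AG EF (change ∧ coin): {st0, st1, st2, st3, st4, st5, st6}.

{st0, st1, st2, st3, st4, st5, st6}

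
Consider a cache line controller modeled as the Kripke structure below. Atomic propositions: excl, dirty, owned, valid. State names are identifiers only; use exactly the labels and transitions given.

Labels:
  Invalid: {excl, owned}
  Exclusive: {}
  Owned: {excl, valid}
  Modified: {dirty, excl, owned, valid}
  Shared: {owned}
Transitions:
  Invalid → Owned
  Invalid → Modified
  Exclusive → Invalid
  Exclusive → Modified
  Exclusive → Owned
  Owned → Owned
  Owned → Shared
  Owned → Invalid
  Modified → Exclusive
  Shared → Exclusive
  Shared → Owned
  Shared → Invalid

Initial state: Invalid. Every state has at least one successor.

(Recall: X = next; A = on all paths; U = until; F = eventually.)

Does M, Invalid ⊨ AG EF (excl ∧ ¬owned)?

States satisfying EF (excl ∧ ¬owned): {Invalid, Exclusive, Owned, Modified, Shared}.
States satisfying AG EF (excl ∧ ¬owned): {Invalid, Exclusive, Owned, Modified, Shared}.
Every state reachable from Invalid satisfies EF (excl ∧ ¬owned).
Invalid ∈ Sat(AG EF (excl ∧ ¬owned)).

Holds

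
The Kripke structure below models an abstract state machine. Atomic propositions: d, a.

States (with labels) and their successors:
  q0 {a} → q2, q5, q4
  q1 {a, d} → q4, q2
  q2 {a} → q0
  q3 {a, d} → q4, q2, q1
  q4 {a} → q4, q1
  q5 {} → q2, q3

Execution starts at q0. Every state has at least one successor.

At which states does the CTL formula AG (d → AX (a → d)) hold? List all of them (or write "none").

none

States satisfying d → AX (a → d): {q0, q2, q4, q5}.
States satisfying AG (d → AX (a → d)): ∅.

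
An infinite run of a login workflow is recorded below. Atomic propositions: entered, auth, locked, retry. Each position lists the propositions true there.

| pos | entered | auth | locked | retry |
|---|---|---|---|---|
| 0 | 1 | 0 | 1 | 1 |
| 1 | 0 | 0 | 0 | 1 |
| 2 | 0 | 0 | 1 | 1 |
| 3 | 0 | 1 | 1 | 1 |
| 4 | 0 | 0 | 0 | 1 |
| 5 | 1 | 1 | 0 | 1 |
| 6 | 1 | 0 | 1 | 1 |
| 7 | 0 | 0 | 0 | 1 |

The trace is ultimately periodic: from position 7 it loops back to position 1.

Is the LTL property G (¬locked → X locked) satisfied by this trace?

¬locked → X locked must hold at every position from 0 onward. It fails at position 4, so G (¬locked → X locked) is false.
Positions where ¬locked holds: 1, 4, 5, 7.
Check X locked at each: 1→ok, 4→fails, 5→ok, 7→fails.

Violated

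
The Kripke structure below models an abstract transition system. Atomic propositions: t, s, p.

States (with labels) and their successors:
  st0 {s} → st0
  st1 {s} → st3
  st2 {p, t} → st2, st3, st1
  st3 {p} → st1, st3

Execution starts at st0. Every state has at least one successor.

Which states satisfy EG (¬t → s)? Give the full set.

States satisfying ¬t → s: {st0, st1, st2}.
States satisfying EG (¬t → s): {st0, st2}.

{st0, st2}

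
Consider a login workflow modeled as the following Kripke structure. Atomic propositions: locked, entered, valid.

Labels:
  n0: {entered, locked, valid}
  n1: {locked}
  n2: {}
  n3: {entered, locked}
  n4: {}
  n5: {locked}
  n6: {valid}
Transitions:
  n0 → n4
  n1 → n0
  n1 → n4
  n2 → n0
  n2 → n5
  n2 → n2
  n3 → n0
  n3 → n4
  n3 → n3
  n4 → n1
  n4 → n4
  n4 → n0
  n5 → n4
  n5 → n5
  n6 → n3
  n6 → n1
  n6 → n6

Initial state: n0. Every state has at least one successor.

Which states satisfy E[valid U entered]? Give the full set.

States satisfying valid: {n0, n6}.
States satisfying entered: {n0, n3}.
States satisfying E[valid U entered]: {n0, n3, n6}.

{n0, n3, n6}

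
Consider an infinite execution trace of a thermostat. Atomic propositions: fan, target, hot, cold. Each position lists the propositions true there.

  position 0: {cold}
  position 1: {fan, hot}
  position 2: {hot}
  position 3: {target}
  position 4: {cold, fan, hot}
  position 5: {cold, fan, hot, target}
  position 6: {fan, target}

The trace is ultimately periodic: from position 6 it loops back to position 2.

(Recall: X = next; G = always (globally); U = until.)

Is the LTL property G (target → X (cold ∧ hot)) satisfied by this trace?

target → X (cold ∧ hot) must hold at every position from 0 onward. It fails at position 5, so G (target → X (cold ∧ hot)) is false.
Positions where target holds: 3, 5, 6.
Check X (cold ∧ hot) at each: 3→ok, 5→fails, 6→fails.

Does not hold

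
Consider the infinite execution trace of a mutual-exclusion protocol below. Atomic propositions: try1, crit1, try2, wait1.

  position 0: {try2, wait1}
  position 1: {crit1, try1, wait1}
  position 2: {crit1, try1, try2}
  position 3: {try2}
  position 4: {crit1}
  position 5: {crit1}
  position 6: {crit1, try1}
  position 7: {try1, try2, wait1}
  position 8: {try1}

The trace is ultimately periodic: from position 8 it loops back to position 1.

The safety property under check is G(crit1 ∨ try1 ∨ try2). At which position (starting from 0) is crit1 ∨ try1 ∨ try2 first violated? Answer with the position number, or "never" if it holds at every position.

crit1 ∨ try1 ∨ try2 holds at every position 0..8, and those are all the positions the trace ever visits, so the invariant G(crit1 ∨ try1 ∨ try2) is never violated.

never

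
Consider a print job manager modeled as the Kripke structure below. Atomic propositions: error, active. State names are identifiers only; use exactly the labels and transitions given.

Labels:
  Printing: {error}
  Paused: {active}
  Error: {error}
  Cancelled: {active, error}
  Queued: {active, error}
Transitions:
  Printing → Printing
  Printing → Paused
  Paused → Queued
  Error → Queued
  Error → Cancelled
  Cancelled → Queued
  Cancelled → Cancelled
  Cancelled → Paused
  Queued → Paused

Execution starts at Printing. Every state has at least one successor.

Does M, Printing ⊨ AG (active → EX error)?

Does not hold

States satisfying active → EX error: {Printing, Paused, Error, Cancelled}.
States satisfying AG (active → EX error): ∅.
Queued is reachable from Printing and violates active → EX error, so AG fails at Printing.
Printing ∉ Sat(AG (active → EX error)).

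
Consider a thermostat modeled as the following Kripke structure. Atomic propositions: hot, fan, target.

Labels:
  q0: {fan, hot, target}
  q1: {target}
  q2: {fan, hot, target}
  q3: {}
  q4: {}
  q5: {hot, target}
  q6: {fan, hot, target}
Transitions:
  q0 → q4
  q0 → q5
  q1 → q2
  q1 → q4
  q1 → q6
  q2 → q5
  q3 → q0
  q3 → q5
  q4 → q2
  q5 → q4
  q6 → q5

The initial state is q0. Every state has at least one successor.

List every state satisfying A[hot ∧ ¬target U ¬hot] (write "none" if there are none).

States satisfying hot ∧ ¬target: ∅.
States satisfying ¬hot: {q1, q3, q4}.
States satisfying A[hot ∧ ¬target U ¬hot]: {q1, q3, q4}.

{q1, q3, q4}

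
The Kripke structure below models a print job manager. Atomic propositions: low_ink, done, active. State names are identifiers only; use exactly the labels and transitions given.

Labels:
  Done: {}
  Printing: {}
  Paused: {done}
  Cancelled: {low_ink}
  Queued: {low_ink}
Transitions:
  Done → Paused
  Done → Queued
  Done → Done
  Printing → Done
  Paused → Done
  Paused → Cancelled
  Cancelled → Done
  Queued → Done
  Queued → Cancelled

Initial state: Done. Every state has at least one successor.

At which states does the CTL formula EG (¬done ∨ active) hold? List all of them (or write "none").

{Done, Printing, Cancelled, Queued}

States satisfying ¬done ∨ active: {Done, Printing, Cancelled, Queued}.
States satisfying EG (¬done ∨ active): {Done, Printing, Cancelled, Queued}.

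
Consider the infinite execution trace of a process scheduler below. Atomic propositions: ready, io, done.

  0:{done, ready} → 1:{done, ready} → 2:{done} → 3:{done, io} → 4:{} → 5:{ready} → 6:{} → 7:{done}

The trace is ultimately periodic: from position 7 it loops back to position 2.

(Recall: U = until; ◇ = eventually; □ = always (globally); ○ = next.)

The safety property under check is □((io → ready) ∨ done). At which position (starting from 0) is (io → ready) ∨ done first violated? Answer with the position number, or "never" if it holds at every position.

(io → ready) ∨ done holds at every position 0..7, and those are all the positions the trace ever visits, so the invariant □((io → ready) ∨ done) is never violated.

never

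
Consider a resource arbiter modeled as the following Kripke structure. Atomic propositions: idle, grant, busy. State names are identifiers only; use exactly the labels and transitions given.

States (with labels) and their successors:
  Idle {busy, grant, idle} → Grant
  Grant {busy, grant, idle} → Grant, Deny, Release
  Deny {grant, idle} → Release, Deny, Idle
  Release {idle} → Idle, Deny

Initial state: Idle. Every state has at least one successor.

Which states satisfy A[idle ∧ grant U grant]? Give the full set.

{Idle, Grant, Deny}

States satisfying idle ∧ grant: {Idle, Grant, Deny}.
States satisfying grant: {Idle, Grant, Deny}.
States satisfying A[idle ∧ grant U grant]: {Idle, Grant, Deny}.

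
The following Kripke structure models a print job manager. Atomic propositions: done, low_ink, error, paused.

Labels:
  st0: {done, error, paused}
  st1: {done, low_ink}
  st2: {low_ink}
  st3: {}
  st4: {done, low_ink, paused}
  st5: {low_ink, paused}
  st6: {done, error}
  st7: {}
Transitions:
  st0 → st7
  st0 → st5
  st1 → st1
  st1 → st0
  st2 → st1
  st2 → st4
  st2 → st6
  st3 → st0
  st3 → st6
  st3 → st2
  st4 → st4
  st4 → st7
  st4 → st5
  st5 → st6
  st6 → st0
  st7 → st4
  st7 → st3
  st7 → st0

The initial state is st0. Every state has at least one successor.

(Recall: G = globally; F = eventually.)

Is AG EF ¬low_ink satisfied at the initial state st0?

States satisfying EF ¬low_ink: {st0, st1, st2, st3, st4, st5, st6, st7}.
States satisfying AG EF ¬low_ink: {st0, st1, st2, st3, st4, st5, st6, st7}.
Every state reachable from st0 satisfies EF ¬low_ink.
st0 ∈ Sat(AG EF ¬low_ink).

Yes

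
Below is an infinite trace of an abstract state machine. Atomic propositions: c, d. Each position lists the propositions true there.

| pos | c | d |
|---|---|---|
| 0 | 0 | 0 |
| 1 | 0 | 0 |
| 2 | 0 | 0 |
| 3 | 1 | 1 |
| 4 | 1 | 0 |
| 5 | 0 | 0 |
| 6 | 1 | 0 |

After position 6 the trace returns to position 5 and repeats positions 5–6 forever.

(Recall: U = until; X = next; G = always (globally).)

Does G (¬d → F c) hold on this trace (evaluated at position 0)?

¬d → F c holds at every position 0..6, and those are all positions ever visited, so G (¬d → F c) holds.
Positions where ¬d holds: 0, 1, 2, 4, 5, 6.
Check F c at each: 0→ok, 1→ok, 2→ok, 4→ok, 5→ok, 6→ok.

Satisfied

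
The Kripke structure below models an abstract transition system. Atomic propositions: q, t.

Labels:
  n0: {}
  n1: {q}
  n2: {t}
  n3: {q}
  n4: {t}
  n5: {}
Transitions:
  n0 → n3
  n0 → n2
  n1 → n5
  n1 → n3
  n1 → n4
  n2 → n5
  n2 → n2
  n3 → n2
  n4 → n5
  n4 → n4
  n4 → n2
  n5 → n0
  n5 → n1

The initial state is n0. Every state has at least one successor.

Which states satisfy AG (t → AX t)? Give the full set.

none

States satisfying t → AX t: {n0, n1, n3, n5}.
States satisfying AG (t → AX t): ∅.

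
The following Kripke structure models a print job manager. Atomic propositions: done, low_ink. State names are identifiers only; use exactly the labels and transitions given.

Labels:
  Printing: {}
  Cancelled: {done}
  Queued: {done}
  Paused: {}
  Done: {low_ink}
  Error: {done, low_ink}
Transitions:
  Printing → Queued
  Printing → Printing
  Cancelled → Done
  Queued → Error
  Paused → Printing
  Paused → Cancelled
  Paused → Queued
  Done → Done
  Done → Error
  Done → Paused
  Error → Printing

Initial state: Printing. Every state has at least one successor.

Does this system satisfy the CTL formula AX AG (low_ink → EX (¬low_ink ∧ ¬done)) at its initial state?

States satisfying AG (low_ink → EX (¬low_ink ∧ ¬done)): {Printing, Cancelled, Queued, Paused, Done, Error}.
States satisfying AX AG (low_ink → EX (¬low_ink ∧ ¬done)): {Printing, Cancelled, Queued, Paused, Done, Error}.
Printing ∈ Sat(AX AG (low_ink → EX (¬low_ink ∧ ¬done))).

Yes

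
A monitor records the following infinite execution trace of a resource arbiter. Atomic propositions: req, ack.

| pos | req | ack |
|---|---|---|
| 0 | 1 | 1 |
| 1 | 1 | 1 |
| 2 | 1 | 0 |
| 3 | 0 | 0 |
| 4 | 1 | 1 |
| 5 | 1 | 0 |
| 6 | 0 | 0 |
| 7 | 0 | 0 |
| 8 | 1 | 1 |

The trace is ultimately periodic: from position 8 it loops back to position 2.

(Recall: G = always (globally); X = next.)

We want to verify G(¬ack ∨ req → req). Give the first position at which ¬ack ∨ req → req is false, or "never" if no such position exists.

3

Check ¬ack ∨ req → req at each position in order: 0 ✓, 1 ✓, 2 ✓.
At position 3 the labels are {}, so ¬ack ∨ req → req is false there. This is the first violation.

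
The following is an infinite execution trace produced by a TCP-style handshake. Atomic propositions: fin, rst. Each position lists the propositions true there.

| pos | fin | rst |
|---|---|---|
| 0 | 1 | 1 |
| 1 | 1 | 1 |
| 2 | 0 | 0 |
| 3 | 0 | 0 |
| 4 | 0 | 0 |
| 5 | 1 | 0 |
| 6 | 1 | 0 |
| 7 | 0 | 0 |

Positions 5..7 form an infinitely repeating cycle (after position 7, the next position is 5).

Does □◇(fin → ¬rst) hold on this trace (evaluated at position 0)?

Yes

◇(fin → ¬rst) holds at every position 0..7, and those are all positions ever visited, so □◇(fin → ¬rst) holds.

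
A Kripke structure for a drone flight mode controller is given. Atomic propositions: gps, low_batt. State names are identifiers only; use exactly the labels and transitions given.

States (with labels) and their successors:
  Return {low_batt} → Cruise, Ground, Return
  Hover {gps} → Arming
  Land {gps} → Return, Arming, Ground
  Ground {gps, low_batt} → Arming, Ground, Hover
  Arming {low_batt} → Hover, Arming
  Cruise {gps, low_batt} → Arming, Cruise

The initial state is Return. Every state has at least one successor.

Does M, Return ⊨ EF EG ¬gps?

Satisfied

States satisfying EG ¬gps: {Return, Arming}.
States satisfying EF EG ¬gps: {Return, Hover, Land, Ground, Arming, Cruise}.
Some path from Return reaches a state where EG ¬gps holds.
Return ∈ Sat(EF EG ¬gps).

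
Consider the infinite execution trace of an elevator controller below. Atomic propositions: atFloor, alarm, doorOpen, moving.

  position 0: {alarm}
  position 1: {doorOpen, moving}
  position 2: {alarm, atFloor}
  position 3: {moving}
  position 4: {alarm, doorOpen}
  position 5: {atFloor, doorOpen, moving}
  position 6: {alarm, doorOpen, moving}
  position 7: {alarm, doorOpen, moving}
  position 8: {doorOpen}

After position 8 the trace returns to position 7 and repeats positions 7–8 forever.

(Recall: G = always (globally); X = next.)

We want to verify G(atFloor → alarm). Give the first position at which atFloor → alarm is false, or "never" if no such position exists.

Check atFloor → alarm at each position in order: 0 ✓, 1 ✓, 2 ✓, 3 ✓, 4 ✓.
At position 5 the labels are {atFloor, doorOpen, moving}, so atFloor → alarm is false there. This is the first violation.

5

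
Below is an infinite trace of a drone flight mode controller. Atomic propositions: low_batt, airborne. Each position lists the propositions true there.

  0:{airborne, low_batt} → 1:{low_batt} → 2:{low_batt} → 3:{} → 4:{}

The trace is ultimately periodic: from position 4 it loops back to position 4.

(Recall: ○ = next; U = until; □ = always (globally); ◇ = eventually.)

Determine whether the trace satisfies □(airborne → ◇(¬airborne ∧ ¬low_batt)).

airborne → ◇(¬airborne ∧ ¬low_batt) holds at every position 0..4, and those are all positions ever visited, so □(airborne → ◇(¬airborne ∧ ¬low_batt)) holds.
Positions where airborne holds: 0.
Check ◇(¬airborne ∧ ¬low_batt) at each: 0→ok.

Holds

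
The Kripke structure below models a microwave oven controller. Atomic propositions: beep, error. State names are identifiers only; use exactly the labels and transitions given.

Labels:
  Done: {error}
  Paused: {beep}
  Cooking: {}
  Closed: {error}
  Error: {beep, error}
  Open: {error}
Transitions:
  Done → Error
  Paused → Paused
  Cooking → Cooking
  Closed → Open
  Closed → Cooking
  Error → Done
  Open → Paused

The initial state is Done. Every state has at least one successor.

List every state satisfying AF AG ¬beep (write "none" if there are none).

{Cooking}

States satisfying AG ¬beep: {Cooking}.
States satisfying AF AG ¬beep: {Cooking}.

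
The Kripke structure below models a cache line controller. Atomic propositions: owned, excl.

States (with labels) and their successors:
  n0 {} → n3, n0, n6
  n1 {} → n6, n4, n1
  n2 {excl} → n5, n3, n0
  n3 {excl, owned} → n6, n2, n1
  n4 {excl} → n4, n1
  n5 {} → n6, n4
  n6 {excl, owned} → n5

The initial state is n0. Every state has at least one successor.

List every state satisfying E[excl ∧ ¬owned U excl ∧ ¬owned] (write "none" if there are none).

States satisfying excl ∧ ¬owned: {n2, n4}.
States satisfying E[excl ∧ ¬owned U excl ∧ ¬owned]: {n2, n4}.

{n2, n4}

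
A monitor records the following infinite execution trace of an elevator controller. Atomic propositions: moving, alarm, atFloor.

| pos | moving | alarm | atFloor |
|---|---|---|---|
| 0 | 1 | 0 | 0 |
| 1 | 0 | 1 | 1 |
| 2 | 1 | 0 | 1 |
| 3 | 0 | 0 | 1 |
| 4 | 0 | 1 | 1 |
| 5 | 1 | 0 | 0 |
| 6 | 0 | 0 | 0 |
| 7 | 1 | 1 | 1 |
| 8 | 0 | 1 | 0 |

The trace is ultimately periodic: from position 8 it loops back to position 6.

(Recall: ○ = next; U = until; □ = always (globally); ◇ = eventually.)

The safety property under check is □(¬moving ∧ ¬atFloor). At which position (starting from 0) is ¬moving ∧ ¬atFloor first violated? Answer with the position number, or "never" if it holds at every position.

At position 0 the labels are {moving}, so ¬moving ∧ ¬atFloor is false there. This is the first violation.

0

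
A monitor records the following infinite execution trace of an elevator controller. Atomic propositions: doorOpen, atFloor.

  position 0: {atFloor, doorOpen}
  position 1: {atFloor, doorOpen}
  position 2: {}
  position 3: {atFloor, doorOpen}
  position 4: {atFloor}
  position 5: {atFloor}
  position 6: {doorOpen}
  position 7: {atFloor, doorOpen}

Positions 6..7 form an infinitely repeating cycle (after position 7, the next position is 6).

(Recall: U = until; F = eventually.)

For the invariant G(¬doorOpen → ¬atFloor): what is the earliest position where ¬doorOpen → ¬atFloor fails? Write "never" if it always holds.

Check ¬doorOpen → ¬atFloor at each position in order: 0 ✓, 1 ✓, 2 ✓, 3 ✓.
At position 4 the labels are {atFloor}, so ¬doorOpen → ¬atFloor is false there. This is the first violation.

4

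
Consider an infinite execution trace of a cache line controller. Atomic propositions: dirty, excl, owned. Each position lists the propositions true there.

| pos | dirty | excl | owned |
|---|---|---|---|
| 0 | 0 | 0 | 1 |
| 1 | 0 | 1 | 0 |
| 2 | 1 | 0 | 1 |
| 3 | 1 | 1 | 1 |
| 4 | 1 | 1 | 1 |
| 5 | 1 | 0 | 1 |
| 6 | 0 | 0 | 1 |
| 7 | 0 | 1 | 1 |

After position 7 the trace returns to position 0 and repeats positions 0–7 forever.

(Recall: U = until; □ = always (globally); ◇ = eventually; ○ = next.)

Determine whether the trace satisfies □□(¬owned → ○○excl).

□(¬owned → ○○excl) holds at every position 0..7, and those are all positions ever visited, so □□(¬owned → ○○excl) holds.

Holds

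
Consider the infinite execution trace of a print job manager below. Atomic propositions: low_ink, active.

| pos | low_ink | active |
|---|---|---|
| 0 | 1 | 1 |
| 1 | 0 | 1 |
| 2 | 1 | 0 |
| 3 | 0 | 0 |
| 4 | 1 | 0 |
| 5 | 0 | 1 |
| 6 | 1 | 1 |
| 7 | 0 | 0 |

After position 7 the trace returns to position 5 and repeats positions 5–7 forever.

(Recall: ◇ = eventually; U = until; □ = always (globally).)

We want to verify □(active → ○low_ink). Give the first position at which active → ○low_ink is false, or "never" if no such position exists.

0

At position 0 the labels are {active, low_ink} and the next position 1 has {active}, so active → ○low_ink is false there. This is the first violation.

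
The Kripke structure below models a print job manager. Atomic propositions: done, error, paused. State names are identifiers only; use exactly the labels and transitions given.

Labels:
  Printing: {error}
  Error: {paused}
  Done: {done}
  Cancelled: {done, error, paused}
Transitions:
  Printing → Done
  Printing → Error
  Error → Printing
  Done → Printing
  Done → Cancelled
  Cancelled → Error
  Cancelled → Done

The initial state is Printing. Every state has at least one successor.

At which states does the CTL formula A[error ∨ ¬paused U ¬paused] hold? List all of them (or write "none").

States satisfying error ∨ ¬paused: {Printing, Done, Cancelled}.
States satisfying ¬paused: {Printing, Done}.
States satisfying A[error ∨ ¬paused U ¬paused]: {Printing, Done}.

{Printing, Done}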